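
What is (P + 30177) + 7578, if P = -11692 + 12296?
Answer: 38359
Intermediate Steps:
P = 604
(P + 30177) + 7578 = (604 + 30177) + 7578 = 30781 + 7578 = 38359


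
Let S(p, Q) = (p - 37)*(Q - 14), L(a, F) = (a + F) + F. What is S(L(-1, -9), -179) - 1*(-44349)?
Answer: 55157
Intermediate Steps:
L(a, F) = a + 2*F (L(a, F) = (F + a) + F = a + 2*F)
S(p, Q) = (-37 + p)*(-14 + Q)
S(L(-1, -9), -179) - 1*(-44349) = (518 - 37*(-179) - 14*(-1 + 2*(-9)) - 179*(-1 + 2*(-9))) - 1*(-44349) = (518 + 6623 - 14*(-1 - 18) - 179*(-1 - 18)) + 44349 = (518 + 6623 - 14*(-19) - 179*(-19)) + 44349 = (518 + 6623 + 266 + 3401) + 44349 = 10808 + 44349 = 55157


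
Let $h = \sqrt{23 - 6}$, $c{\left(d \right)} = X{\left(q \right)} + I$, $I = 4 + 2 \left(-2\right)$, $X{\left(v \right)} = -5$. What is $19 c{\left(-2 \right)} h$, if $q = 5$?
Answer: $- 95 \sqrt{17} \approx -391.69$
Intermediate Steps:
$I = 0$ ($I = 4 - 4 = 0$)
$c{\left(d \right)} = -5$ ($c{\left(d \right)} = -5 + 0 = -5$)
$h = \sqrt{17} \approx 4.1231$
$19 c{\left(-2 \right)} h = 19 \left(-5\right) \sqrt{17} = - 95 \sqrt{17}$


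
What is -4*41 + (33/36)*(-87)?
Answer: -975/4 ≈ -243.75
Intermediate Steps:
-4*41 + (33/36)*(-87) = -164 + (33*(1/36))*(-87) = -164 + (11/12)*(-87) = -164 - 319/4 = -975/4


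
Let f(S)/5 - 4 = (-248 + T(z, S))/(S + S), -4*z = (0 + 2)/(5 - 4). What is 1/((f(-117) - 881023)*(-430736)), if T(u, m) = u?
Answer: 117/44398858265596 ≈ 2.6352e-12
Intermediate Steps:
z = -1/2 (z = -(0 + 2)/(4*(5 - 4)) = -1/(2*1) = -1/2 ≈ -0.50000)
f(S) = 20 - 2485/(4*S) (f(S) = 20 + 5*((-248 - 1/2)/(S + S)) = 20 + 5*(-497*1/(2*S)/2) = 20 + 5*(-497/(4*S)) = 20 - 2485/(4*S))
1/((f(-117) - 881023)*(-430736)) = 1/((20 - 2485/4/(-117)) - 881023*(-430736)) = -1/430736/((20 - 2485/4*(-1/117)) - 881023) = -1/430736/((20 + 2485/468) - 881023) = -1/430736/(11845/468 - 881023) = -1/430736/(-412306919/468) = -468/412306919*(-1/430736) = 117/44398858265596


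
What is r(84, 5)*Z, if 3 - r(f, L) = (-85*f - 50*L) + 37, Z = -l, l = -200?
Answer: 1471200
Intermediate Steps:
Z = 200 (Z = -1*(-200) = 200)
r(f, L) = -34 + 50*L + 85*f (r(f, L) = 3 - ((-85*f - 50*L) + 37) = 3 - (37 - 85*f - 50*L) = 3 + (-37 + 50*L + 85*f) = -34 + 50*L + 85*f)
r(84, 5)*Z = (-34 + 50*5 + 85*84)*200 = (-34 + 250 + 7140)*200 = 7356*200 = 1471200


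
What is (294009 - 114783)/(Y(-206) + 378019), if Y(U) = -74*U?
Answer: 179226/393263 ≈ 0.45574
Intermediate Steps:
(294009 - 114783)/(Y(-206) + 378019) = (294009 - 114783)/(-74*(-206) + 378019) = 179226/(15244 + 378019) = 179226/393263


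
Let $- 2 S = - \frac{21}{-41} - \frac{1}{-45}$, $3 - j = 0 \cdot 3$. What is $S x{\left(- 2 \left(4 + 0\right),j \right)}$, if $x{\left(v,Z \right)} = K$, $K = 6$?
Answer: $- \frac{986}{615} \approx -1.6033$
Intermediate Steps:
$j = 3$ ($j = 3 - 0 \cdot 3 = 3 - 0 = 3 + 0 = 3$)
$x{\left(v,Z \right)} = 6$
$S = - \frac{493}{1845}$ ($S = - \frac{- \frac{21}{-41} - \frac{1}{-45}}{2} = - \frac{\left(-21\right) \left(- \frac{1}{41}\right) - - \frac{1}{45}}{2} = - \frac{\frac{21}{41} + \frac{1}{45}}{2} = \left(- \frac{1}{2}\right) \frac{986}{1845} = - \frac{493}{1845} \approx -0.26721$)
$S x{\left(- 2 \left(4 + 0\right),j \right)} = \left(- \frac{493}{1845}\right) 6 = - \frac{986}{615}$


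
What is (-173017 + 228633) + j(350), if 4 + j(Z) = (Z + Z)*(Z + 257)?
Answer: 480512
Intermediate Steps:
j(Z) = -4 + 2*Z*(257 + Z) (j(Z) = -4 + (Z + Z)*(Z + 257) = -4 + (2*Z)*(257 + Z) = -4 + 2*Z*(257 + Z))
(-173017 + 228633) + j(350) = (-173017 + 228633) + (-4 + 2*350² + 514*350) = 55616 + (-4 + 2*122500 + 179900) = 55616 + (-4 + 245000 + 179900) = 55616 + 424896 = 480512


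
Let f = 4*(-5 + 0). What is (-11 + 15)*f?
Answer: -80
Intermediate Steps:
f = -20 (f = 4*(-5) = -20)
(-11 + 15)*f = (-11 + 15)*(-20) = 4*(-20) = -80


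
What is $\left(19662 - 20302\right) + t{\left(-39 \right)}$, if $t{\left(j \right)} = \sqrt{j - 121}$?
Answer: $-640 + 4 i \sqrt{10} \approx -640.0 + 12.649 i$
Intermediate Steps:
$t{\left(j \right)} = \sqrt{-121 + j}$
$\left(19662 - 20302\right) + t{\left(-39 \right)} = \left(19662 - 20302\right) + \sqrt{-121 - 39} = -640 + \sqrt{-160} = -640 + 4 i \sqrt{10}$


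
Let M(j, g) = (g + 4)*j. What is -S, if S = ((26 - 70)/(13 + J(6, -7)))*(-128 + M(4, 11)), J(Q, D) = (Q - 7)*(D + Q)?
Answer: -1496/7 ≈ -213.71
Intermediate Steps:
J(Q, D) = (-7 + Q)*(D + Q)
M(j, g) = j*(4 + g) (M(j, g) = (4 + g)*j = j*(4 + g))
S = 1496/7 (S = ((26 - 70)/(13 + (6**2 - 7*(-7) - 7*6 - 7*6)))*(-128 + 4*(4 + 11)) = (-44/(13 + (36 + 49 - 42 - 42)))*(-128 + 4*15) = (-44/(13 + 1))*(-128 + 60) = -44/14*(-68) = -44*1/14*(-68) = -22/7*(-68) = 1496/7 ≈ 213.71)
-S = -1*1496/7 = -1496/7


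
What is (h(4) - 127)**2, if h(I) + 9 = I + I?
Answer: 16384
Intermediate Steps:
h(I) = -9 + 2*I (h(I) = -9 + (I + I) = -9 + 2*I)
(h(4) - 127)**2 = ((-9 + 2*4) - 127)**2 = ((-9 + 8) - 127)**2 = (-1 - 127)**2 = (-128)**2 = 16384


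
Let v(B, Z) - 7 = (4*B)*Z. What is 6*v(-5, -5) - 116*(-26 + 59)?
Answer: -3186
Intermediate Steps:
v(B, Z) = 7 + 4*B*Z (v(B, Z) = 7 + (4*B)*Z = 7 + 4*B*Z)
6*v(-5, -5) - 116*(-26 + 59) = 6*(7 + 4*(-5)*(-5)) - 116*(-26 + 59) = 6*(7 + 100) - 116*33 = 6*107 - 3828 = 642 - 3828 = -3186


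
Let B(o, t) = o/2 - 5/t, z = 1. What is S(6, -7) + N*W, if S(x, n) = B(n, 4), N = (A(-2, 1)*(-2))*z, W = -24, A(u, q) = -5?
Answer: -979/4 ≈ -244.75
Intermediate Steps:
B(o, t) = o/2 - 5/t (B(o, t) = o*(½) - 5/t = o/2 - 5/t)
N = 10 (N = -5*(-2)*1 = 10*1 = 10)
S(x, n) = -5/4 + n/2 (S(x, n) = n/2 - 5/4 = -5/4 + n/2)
S(6, -7) + N*W = (-5/4 + (½)*(-7)) + 10*(-24) = (-5/4 - 7/2) - 240 = -19/4 - 240 = -979/4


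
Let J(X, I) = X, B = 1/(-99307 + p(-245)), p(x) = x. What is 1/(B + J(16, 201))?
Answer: 99552/1592831 ≈ 0.062500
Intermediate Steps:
B = -1/99552 (B = 1/(-99307 - 245) = 1/(-99552) = -1/99552 ≈ -1.0045e-5)
1/(B + J(16, 201)) = 1/(-1/99552 + 16) = 1/(1592831/99552) = 99552/1592831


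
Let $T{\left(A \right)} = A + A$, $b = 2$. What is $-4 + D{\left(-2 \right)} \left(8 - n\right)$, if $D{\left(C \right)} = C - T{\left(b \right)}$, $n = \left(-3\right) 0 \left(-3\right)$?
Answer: $-52$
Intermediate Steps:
$T{\left(A \right)} = 2 A$
$n = 0$ ($n = 0 \left(-3\right) = 0$)
$D{\left(C \right)} = -4 + C$ ($D{\left(C \right)} = C - 2 \cdot 2 = C - 4 = -4 + C$)
$-4 + D{\left(-2 \right)} \left(8 - n\right) = -4 + \left(-4 - 2\right) \left(8 - 0\right) = -4 - 6 \left(8 + 0\right) = -4 - 48 = -52$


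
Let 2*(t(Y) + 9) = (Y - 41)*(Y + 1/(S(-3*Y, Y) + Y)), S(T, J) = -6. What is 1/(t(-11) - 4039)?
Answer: -17/63928 ≈ -0.00026592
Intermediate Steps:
t(Y) = -9 + (-41 + Y)*(Y + 1/(-6 + Y))/2 (t(Y) = -9 + ((Y - 41)*(Y + 1/(-6 + Y)))/2 = -9 + ((-41 + Y)*(Y + 1/(-6 + Y)))/2 = -9 + (-41 + Y)*(Y + 1/(-6 + Y))/2)
1/(t(-11) - 4039) = 1/((67 + (-11)³ - 47*(-11)² + 229*(-11))/(2*(-6 - 11)) - 4039) = 1/((½)*(67 - 1331 - 47*121 - 2519)/(-17) - 4039) = 1/((½)*(-1/17)*(67 - 1331 - 5687 - 2519) - 4039) = 1/((½)*(-1/17)*(-9470) - 4039) = 1/(4735/17 - 4039) = 1/(-63928/17) = -17/63928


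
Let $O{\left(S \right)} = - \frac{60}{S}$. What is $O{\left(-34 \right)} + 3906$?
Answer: $\frac{66432}{17} \approx 3907.8$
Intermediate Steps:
$O{\left(-34 \right)} + 3906 = - \frac{60}{-34} + 3906 = \left(-60\right) \left(- \frac{1}{34}\right) + 3906 = \frac{30}{17} + 3906 = \frac{66432}{17}$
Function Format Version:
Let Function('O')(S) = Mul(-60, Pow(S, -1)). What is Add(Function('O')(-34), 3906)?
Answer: Rational(66432, 17) ≈ 3907.8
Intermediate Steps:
Add(Function('O')(-34), 3906) = Add(Mul(-60, Pow(-34, -1)), 3906) = Add(Mul(-60, Rational(-1, 34)), 3906) = Add(Rational(30, 17), 3906) = Rational(66432, 17)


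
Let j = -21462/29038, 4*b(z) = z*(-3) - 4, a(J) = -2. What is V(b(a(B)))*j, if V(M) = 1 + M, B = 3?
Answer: -32193/29038 ≈ -1.1087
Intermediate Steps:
b(z) = -1 - 3*z/4 (b(z) = (z*(-3) - 4)/4 = (-3*z - 4)/4 = (-4 - 3*z)/4 = -1 - 3*z/4)
j = -10731/14519 (j = -21462*1/29038 = -10731/14519 ≈ -0.73910)
V(b(a(B)))*j = (1 + (-1 - ¾*(-2)))*(-10731/14519) = (1 + (-1 + 3/2))*(-10731/14519) = (1 + ½)*(-10731/14519) = (3/2)*(-10731/14519) = -32193/29038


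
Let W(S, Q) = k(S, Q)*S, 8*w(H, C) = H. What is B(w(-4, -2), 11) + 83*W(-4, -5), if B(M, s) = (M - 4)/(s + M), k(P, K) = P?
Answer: 9293/7 ≈ 1327.6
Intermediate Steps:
w(H, C) = H/8
W(S, Q) = S² (W(S, Q) = S*S = S²)
B(M, s) = (-4 + M)/(M + s)
B(w(-4, -2), 11) + 83*W(-4, -5) = (-4 + (⅛)*(-4))/((⅛)*(-4) + 11) + 83*(-4)² = (-4 - ½)/(-½ + 11) + 83*16 = -9/2/(21/2) + 1328 = (2/21)*(-9/2) + 1328 = -3/7 + 1328 = 9293/7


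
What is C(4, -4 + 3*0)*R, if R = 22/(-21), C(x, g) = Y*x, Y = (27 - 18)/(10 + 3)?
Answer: -264/91 ≈ -2.9011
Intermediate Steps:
Y = 9/13 ≈ 0.69231
C(x, g) = 9*x/13
R = -22/21 (R = 22*(-1/21) = -22/21 ≈ -1.0476)
C(4, -4 + 3*0)*R = ((9/13)*4)*(-22/21) = (36/13)*(-22/21) = -264/91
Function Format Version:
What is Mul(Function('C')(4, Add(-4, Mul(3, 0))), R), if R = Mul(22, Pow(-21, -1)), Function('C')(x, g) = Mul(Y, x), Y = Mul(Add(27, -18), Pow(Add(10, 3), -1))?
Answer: Rational(-264, 91) ≈ -2.9011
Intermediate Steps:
Y = Rational(9, 13) (Y = Mul(9, Pow(13, -1)) = Mul(9, Rational(1, 13)) = Rational(9, 13) ≈ 0.69231)
Function('C')(x, g) = Mul(Rational(9, 13), x)
R = Rational(-22, 21) (R = Mul(22, Rational(-1, 21)) = Rational(-22, 21) ≈ -1.0476)
Mul(Function('C')(4, Add(-4, Mul(3, 0))), R) = Mul(Mul(Rational(9, 13), 4), Rational(-22, 21)) = Mul(Rational(36, 13), Rational(-22, 21)) = Rational(-264, 91)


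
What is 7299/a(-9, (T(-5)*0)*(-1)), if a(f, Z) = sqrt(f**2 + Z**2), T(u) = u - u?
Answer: 811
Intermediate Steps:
T(u) = 0
a(f, Z) = sqrt(Z**2 + f**2)
7299/a(-9, (T(-5)*0)*(-1)) = 7299/(sqrt(((0*0)*(-1))**2 + (-9)**2)) = 7299/(sqrt((0*(-1))**2 + 81)) = 7299/(sqrt(0**2 + 81)) = 7299/(sqrt(0 + 81)) = 7299/(sqrt(81)) = 7299/9 = 7299*(1/9) = 811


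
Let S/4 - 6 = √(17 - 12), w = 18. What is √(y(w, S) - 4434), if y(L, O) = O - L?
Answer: 2*√(-1107 + √5) ≈ 66.476*I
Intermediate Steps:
S = 24 + 4*√5 (S = 24 + 4*√(17 - 12) = 24 + 4*√5 ≈ 32.944)
√(y(w, S) - 4434) = √(((24 + 4*√5) - 1*18) - 4434) = √(((24 + 4*√5) - 18) - 4434) = √((6 + 4*√5) - 4434) = √(-4428 + 4*√5)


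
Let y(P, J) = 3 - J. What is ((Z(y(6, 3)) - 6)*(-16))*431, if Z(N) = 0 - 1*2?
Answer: 55168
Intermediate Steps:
Z(N) = -2 (Z(N) = 0 - 2 = -2)
((Z(y(6, 3)) - 6)*(-16))*431 = ((-2 - 6)*(-16))*431 = -8*(-16)*431 = 128*431 = 55168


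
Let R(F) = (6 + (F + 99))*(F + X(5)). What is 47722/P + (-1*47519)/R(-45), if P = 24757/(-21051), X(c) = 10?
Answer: -2108474798317/51989700 ≈ -40556.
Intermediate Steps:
P = -24757/21051 (P = 24757*(-1/21051) = -24757/21051 ≈ -1.1760)
R(F) = (10 + F)*(105 + F) (R(F) = (6 + (F + 99))*(F + 10) = (6 + (99 + F))*(10 + F) = (105 + F)*(10 + F) = (10 + F)*(105 + F))
47722/P + (-1*47519)/R(-45) = 47722/(-24757/21051) + (-1*47519)/(1050 + (-45)**2 + 115*(-45)) = 47722*(-21051/24757) - 47519/(1050 + 2025 - 5175) = -1004595822/24757 - 47519/(-2100) = -1004595822/24757 - 47519*(-1/2100) = -1004595822/24757 + 47519/2100 = -2108474798317/51989700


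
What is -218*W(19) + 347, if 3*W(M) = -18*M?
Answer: 25199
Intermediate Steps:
W(M) = -6*M (W(M) = (-18*M)/3 = -6*M)
-218*W(19) + 347 = -(-1308)*19 + 347 = -218*(-114) + 347 = 24852 + 347 = 25199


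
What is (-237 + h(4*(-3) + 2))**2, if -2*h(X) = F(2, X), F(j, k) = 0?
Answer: 56169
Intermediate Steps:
h(X) = 0 (h(X) = -1/2*0 = 0)
(-237 + h(4*(-3) + 2))**2 = (-237 + 0)**2 = (-237)**2 = 56169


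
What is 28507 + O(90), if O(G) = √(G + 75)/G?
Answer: 28507 + √165/90 ≈ 28507.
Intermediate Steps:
O(G) = √(75 + G)/G
28507 + O(90) = 28507 + √(75 + 90)/90 = 28507 + √165/90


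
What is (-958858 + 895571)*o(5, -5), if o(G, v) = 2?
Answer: -126574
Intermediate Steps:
(-958858 + 895571)*o(5, -5) = (-958858 + 895571)*2 = -63287*2 = -126574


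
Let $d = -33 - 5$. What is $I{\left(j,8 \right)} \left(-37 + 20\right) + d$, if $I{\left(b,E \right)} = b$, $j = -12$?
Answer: $166$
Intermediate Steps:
$d = -38$
$I{\left(j,8 \right)} \left(-37 + 20\right) + d = - 12 \left(-37 + 20\right) - 38 = \left(-12\right) \left(-17\right) - 38 = 204 - 38 = 166$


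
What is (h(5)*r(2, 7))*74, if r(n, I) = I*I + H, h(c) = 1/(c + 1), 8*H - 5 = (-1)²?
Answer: 7363/12 ≈ 613.58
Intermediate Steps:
H = ¾ (H = 5/8 + (⅛)*(-1)² = 5/8 + (⅛)*1 = 5/8 + ⅛ = ¾ ≈ 0.75000)
h(c) = 1/(1 + c)
r(n, I) = ¾ + I² (r(n, I) = I*I + ¾ = I² + ¾ = ¾ + I²)
(h(5)*r(2, 7))*74 = ((¾ + 7²)/(1 + 5))*74 = ((¾ + 49)/6)*74 = ((⅙)*(199/4))*74 = (199/24)*74 = 7363/12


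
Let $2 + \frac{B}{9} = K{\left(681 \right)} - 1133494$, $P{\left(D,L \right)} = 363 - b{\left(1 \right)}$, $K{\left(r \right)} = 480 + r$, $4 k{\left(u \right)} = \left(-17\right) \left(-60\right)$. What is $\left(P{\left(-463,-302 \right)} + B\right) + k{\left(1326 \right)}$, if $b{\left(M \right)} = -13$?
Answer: $-10190384$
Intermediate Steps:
$k{\left(u \right)} = 255$ ($k{\left(u \right)} = \frac{\left(-17\right) \left(-60\right)}{4} = \frac{1}{4} \cdot 1020 = 255$)
$P{\left(D,L \right)} = 376$ ($P{\left(D,L \right)} = 363 - -13 = 363 + 13 = 376$)
$B = -10191015$ ($B = -18 + 9 \left(\left(480 + 681\right) - 1133494\right) = -18 + 9 \left(1161 - 1133494\right) = -18 + 9 \left(-1132333\right) = -18 - 10190997 = -10191015$)
$\left(P{\left(-463,-302 \right)} + B\right) + k{\left(1326 \right)} = \left(376 - 10191015\right) + 255 = -10190639 + 255 = -10190384$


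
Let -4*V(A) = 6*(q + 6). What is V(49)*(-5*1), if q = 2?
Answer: 60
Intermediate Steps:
V(A) = -12 (V(A) = -3*(2 + 6)/2 = -3*8/2 = -1/4*48 = -12)
V(49)*(-5*1) = -(-60) = -12*(-5) = 60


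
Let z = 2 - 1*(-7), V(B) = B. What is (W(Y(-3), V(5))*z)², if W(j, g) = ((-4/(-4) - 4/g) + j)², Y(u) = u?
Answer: 3111696/625 ≈ 4978.7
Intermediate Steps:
z = 9 (z = 2 + 7 = 9)
W(j, g) = (1 + j - 4/g)² (W(j, g) = ((-4*(-¼) - 4/g) + j)² = ((1 - 4/g) + j)² = (1 + j - 4/g)²)
(W(Y(-3), V(5))*z)² = (((-4 + 5 + 5*(-3))²/5²)*9)² = (((-4 + 5 - 15)²/25)*9)² = (((1/25)*(-14)²)*9)² = (((1/25)*196)*9)² = ((196/25)*9)² = (1764/25)² = 3111696/625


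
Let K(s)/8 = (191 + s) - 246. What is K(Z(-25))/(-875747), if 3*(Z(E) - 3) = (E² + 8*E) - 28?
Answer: -1928/2627241 ≈ -0.00073385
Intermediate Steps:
Z(E) = -19/3 + E²/3 + 8*E/3 (Z(E) = 3 + ((E² + 8*E) - 28)/3 = 3 + (-28 + E² + 8*E)/3 = 3 + (-28/3 + E²/3 + 8*E/3) = -19/3 + E²/3 + 8*E/3)
K(s) = -440 + 8*s (K(s) = 8*((191 + s) - 246) = 8*(-55 + s) = -440 + 8*s)
K(Z(-25))/(-875747) = (-440 + 8*(-19/3 + (⅓)*(-25)² + (8/3)*(-25)))/(-875747) = (-440 + 8*(-19/3 + (⅓)*625 - 200/3))*(-1/875747) = (-440 + 8*(-19/3 + 625/3 - 200/3))*(-1/875747) = (-440 + 8*(406/3))*(-1/875747) = (-440 + 3248/3)*(-1/875747) = (1928/3)*(-1/875747) = -1928/2627241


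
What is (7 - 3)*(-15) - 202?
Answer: -262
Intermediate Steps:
(7 - 3)*(-15) - 202 = 4*(-15) - 202 = -60 - 202 = -262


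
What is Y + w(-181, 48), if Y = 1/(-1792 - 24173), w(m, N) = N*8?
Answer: 9970559/25965 ≈ 384.00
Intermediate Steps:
w(m, N) = 8*N
Y = -1/25965 (Y = 1/(-25965) = -1/25965 ≈ -3.8513e-5)
Y + w(-181, 48) = -1/25965 + 8*48 = -1/25965 + 384 = 9970559/25965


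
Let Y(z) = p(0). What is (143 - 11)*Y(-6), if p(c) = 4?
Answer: 528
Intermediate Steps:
Y(z) = 4
(143 - 11)*Y(-6) = (143 - 11)*4 = 132*4 = 528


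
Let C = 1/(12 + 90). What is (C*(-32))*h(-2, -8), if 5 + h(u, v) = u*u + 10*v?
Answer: 432/17 ≈ 25.412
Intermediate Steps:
C = 1/102 ≈ 0.0098039
h(u, v) = -5 + u² + 10*v (h(u, v) = -5 + (u*u + 10*v) = -5 + (u² + 10*v) = -5 + u² + 10*v)
(C*(-32))*h(-2, -8) = ((1/102)*(-32))*(-5 + (-2)² + 10*(-8)) = -16*(-5 + 4 - 80)/51 = -16/51*(-81) = 432/17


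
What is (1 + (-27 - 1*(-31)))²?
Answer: 25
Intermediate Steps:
(1 + (-27 - 1*(-31)))² = (1 + (-27 + 31))² = (1 + 4)² = 5² = 25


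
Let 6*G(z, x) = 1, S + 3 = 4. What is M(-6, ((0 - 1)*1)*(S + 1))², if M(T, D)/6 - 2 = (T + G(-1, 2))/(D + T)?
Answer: 17161/64 ≈ 268.14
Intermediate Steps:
S = 1 (S = -3 + 4 = 1)
G(z, x) = ⅙ (G(z, x) = (⅙)*1 = ⅙)
M(T, D) = 12 + 6*(⅙ + T)/(D + T) (M(T, D) = 12 + 6*((T + ⅙)/(D + T)) = 12 + 6*((⅙ + T)/(D + T)) = 12 + 6*(⅙ + T)/(D + T))
M(-6, ((0 - 1)*1)*(S + 1))² = ((1 + 12*(((0 - 1)*1)*(1 + 1)) + 18*(-6))/(((0 - 1)*1)*(1 + 1) - 6))² = ((1 + 12*(-1*1*2) - 108)/(-1*1*2 - 6))² = ((1 + 12*(-1*2) - 108)/(-1*2 - 6))² = ((1 + 12*(-2) - 108)/(-2 - 6))² = ((1 - 24 - 108)/(-8))² = (-⅛*(-131))² = (131/8)² = 17161/64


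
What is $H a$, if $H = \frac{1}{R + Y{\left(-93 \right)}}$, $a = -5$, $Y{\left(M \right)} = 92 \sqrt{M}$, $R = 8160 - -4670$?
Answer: $- \frac{32075}{82698026} + \frac{115 i \sqrt{93}}{41349013} \approx -0.00038786 + 2.6821 \cdot 10^{-5} i$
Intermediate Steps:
$R = 12830$ ($R = 8160 + 4670 = 12830$)
$H = \frac{1}{12830 + 92 i \sqrt{93}}$ ($H = \frac{1}{12830 + 92 \sqrt{-93}} = \frac{1}{12830 + 92 i \sqrt{93}} \approx 7.7571 \cdot 10^{-5} - 5.3642 \cdot 10^{-6} i$)
$H a = \left(\frac{6415}{82698026} - \frac{23 i \sqrt{93}}{41349013}\right) \left(-5\right) = - \frac{32075}{82698026} + \frac{115 i \sqrt{93}}{41349013}$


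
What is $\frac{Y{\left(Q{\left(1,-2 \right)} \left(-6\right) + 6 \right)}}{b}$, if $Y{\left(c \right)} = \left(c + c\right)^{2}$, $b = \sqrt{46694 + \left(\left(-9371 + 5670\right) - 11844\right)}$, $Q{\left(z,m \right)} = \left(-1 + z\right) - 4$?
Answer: $\frac{1200 \sqrt{3461}}{3461} \approx 20.398$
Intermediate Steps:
$Q{\left(z,m \right)} = -5 + z$
$b = 3 \sqrt{3461}$ ($b = \sqrt{46694 - 15545} = \sqrt{31149} = 3 \sqrt{3461} \approx 176.49$)
$Y{\left(c \right)} = 4 c^{2}$ ($Y{\left(c \right)} = \left(2 c\right)^{2} = 4 c^{2}$)
$\frac{Y{\left(Q{\left(1,-2 \right)} \left(-6\right) + 6 \right)}}{b} = \frac{4 \left(\left(-5 + 1\right) \left(-6\right) + 6\right)^{2}}{3 \sqrt{3461}} = 4 \left(\left(-4\right) \left(-6\right) + 6\right)^{2} \frac{\sqrt{3461}}{10383} = 4 \left(24 + 6\right)^{2} \frac{\sqrt{3461}}{10383} = 4 \cdot 30^{2} \frac{\sqrt{3461}}{10383} = 4 \cdot 900 \frac{\sqrt{3461}}{10383} = 3600 \frac{\sqrt{3461}}{10383} = \frac{1200 \sqrt{3461}}{3461}$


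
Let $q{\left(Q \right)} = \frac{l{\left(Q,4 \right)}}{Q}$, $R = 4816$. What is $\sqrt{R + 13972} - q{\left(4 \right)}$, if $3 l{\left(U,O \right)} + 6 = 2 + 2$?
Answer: $\frac{1}{6} + 2 \sqrt{4697} \approx 137.24$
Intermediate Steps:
$l{\left(U,O \right)} = - \frac{2}{3}$ ($l{\left(U,O \right)} = -2 + \frac{2 + 2}{3} = -2 + \frac{1}{3} \cdot 4 = -2 + \frac{4}{3} = - \frac{2}{3}$)
$q{\left(Q \right)} = - \frac{2}{3 Q}$
$\sqrt{R + 13972} - q{\left(4 \right)} = \sqrt{4816 + 13972} - - \frac{2}{3 \cdot 4} = \sqrt{18788} - \left(- \frac{2}{3}\right) \frac{1}{4} = 2 \sqrt{4697} - - \frac{1}{6} = 2 \sqrt{4697} + \frac{1}{6} = \frac{1}{6} + 2 \sqrt{4697}$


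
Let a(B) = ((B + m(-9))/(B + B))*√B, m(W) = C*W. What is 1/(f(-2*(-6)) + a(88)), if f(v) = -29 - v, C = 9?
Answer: -14432/591663 - 28*√22/591663 ≈ -0.024614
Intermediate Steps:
m(W) = 9*W
a(B) = (-81 + B)/(2*√B) (a(B) = ((B + 9*(-9))/(B + B))*√B = ((B - 81)/((2*B)))*√B = ((-81 + B)*(1/(2*B)))*√B = ((-81 + B)/(2*B))*√B = (-81 + B)/(2*√B))
1/(f(-2*(-6)) + a(88)) = 1/((-29 - (-2)*(-6)) + (-81 + 88)/(2*√88)) = 1/((-29 - 1*12) + (½)*(√22/44)*7) = 1/((-29 - 12) + 7*√22/88) = 1/(-41 + 7*√22/88)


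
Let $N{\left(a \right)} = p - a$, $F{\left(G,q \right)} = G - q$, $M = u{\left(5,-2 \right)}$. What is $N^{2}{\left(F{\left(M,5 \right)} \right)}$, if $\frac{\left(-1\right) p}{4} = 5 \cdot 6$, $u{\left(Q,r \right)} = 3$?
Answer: $13924$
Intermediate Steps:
$M = 3$
$p = -120$ ($p = - 4 \cdot 5 \cdot 6 = \left(-4\right) 30 = -120$)
$N{\left(a \right)} = -120 - a$
$N^{2}{\left(F{\left(M,5 \right)} \right)} = \left(-120 - \left(3 - 5\right)\right)^{2} = \left(-120 - -2\right)^{2} = \left(-120 + 2\right)^{2} = \left(-118\right)^{2} = 13924$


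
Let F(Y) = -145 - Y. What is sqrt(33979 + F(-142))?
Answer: 2*sqrt(8494) ≈ 184.33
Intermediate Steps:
sqrt(33979 + F(-142)) = sqrt(33979 + (-145 - 1*(-142))) = sqrt(33979 + (-145 + 142)) = sqrt(33979 - 3) = sqrt(33976) = 2*sqrt(8494)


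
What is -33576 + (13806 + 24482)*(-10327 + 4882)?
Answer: -208511736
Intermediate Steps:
-33576 + (13806 + 24482)*(-10327 + 4882) = -33576 + 38288*(-5445) = -33576 - 208478160 = -208511736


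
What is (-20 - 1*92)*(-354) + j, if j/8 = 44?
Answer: 40000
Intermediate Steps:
j = 352 (j = 8*44 = 352)
(-20 - 1*92)*(-354) + j = (-20 - 1*92)*(-354) + 352 = (-20 - 92)*(-354) + 352 = -112*(-354) + 352 = 39648 + 352 = 40000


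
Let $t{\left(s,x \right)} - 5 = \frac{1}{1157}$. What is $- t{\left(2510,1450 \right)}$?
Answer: $- \frac{5786}{1157} \approx -5.0009$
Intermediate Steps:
$t{\left(s,x \right)} = \frac{5786}{1157}$ ($t{\left(s,x \right)} = 5 + \frac{1}{1157} = \frac{5786}{1157}$)
$- t{\left(2510,1450 \right)} = \left(-1\right) \frac{5786}{1157} = - \frac{5786}{1157}$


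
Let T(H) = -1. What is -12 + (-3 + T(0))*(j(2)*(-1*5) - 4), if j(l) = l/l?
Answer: 24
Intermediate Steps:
j(l) = 1
-12 + (-3 + T(0))*(j(2)*(-1*5) - 4) = -12 + (-3 - 1)*(1*(-1*5) - 4) = -12 - 4*(1*(-5) - 4) = -12 - 4*(-5 - 4) = -12 - 4*(-9) = -12 + 36 = 24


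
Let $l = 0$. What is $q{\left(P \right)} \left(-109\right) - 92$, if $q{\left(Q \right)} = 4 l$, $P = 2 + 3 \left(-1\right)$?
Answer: $-92$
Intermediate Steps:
$P = -1$ ($P = 2 - 3 = -1$)
$q{\left(Q \right)} = 0$ ($q{\left(Q \right)} = 4 \cdot 0 = 0$)
$q{\left(P \right)} \left(-109\right) - 92 = 0 \left(-109\right) - 92 = 0 - 92 = -92$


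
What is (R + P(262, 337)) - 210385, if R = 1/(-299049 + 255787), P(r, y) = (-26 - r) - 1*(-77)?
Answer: -9110804153/43262 ≈ -2.1060e+5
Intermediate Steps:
P(r, y) = 51 - r (P(r, y) = (-26 - r) + 77 = 51 - r)
R = -1/43262 (R = 1/(-43262) = -1/43262 ≈ -2.3115e-5)
(R + P(262, 337)) - 210385 = (-1/43262 + (51 - 1*262)) - 210385 = (-1/43262 + (51 - 262)) - 210385 = (-1/43262 - 211) - 210385 = -9128283/43262 - 210385 = -9110804153/43262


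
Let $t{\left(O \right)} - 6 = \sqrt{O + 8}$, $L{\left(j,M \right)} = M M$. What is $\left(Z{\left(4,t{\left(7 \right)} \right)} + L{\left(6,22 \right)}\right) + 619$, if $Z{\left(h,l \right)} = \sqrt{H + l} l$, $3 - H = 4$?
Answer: $1103 + \sqrt{5 + \sqrt{15}} \left(6 + \sqrt{15}\right) \approx 1132.4$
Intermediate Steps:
$H = -1$ ($H = 3 - 4 = -1$)
$L{\left(j,M \right)} = M^{2}$
$t{\left(O \right)} = 6 + \sqrt{8 + O}$ ($t{\left(O \right)} = 6 + \sqrt{O + 8} = 6 + \sqrt{8 + O}$)
$Z{\left(h,l \right)} = l \sqrt{-1 + l}$ ($Z{\left(h,l \right)} = \sqrt{-1 + l} l = l \sqrt{-1 + l}$)
$\left(Z{\left(4,t{\left(7 \right)} \right)} + L{\left(6,22 \right)}\right) + 619 = \left(\left(6 + \sqrt{8 + 7}\right) \sqrt{-1 + \left(6 + \sqrt{8 + 7}\right)} + 22^{2}\right) + 619 = \left(\left(6 + \sqrt{15}\right) \sqrt{-1 + \left(6 + \sqrt{15}\right)} + 484\right) + 619 = \left(\left(6 + \sqrt{15}\right) \sqrt{5 + \sqrt{15}} + 484\right) + 619 = \left(\sqrt{5 + \sqrt{15}} \left(6 + \sqrt{15}\right) + 484\right) + 619 = \left(484 + \sqrt{5 + \sqrt{15}} \left(6 + \sqrt{15}\right)\right) + 619 = 1103 + \sqrt{5 + \sqrt{15}} \left(6 + \sqrt{15}\right)$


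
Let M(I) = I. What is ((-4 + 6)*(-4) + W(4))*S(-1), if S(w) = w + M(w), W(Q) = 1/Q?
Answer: 31/2 ≈ 15.500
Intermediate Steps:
S(w) = 2*w (S(w) = w + w = 2*w)
((-4 + 6)*(-4) + W(4))*S(-1) = ((-4 + 6)*(-4) + 1/4)*(2*(-1)) = (2*(-4) + ¼)*(-2) = (-8 + ¼)*(-2) = -31/4*(-2) = 31/2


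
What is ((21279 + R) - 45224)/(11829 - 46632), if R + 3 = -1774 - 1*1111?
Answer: 26833/34803 ≈ 0.77100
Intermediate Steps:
R = -2888 (R = -3 + (-1774 - 1*1111) = -3 + (-1774 - 1111) = -3 - 2885 = -2888)
((21279 + R) - 45224)/(11829 - 46632) = ((21279 - 2888) - 45224)/(11829 - 46632) = (18391 - 45224)/(-34803) = -26833*(-1/34803) = 26833/34803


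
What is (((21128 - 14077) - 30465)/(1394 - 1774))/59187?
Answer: 11707/11245530 ≈ 0.0010410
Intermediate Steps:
(((21128 - 14077) - 30465)/(1394 - 1774))/59187 = ((7051 - 30465)/(-380))*(1/59187) = -23414*(-1/380)*(1/59187) = (11707/190)*(1/59187) = 11707/11245530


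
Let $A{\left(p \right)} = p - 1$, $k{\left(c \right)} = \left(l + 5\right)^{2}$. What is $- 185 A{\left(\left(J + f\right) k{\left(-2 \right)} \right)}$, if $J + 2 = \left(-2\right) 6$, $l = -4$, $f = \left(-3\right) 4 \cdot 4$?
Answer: $11655$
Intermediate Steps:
$f = -48$ ($f = \left(-12\right) 4 = -48$)
$k{\left(c \right)} = 1$ ($k{\left(c \right)} = \left(-4 + 5\right)^{2} = 1^{2} = 1$)
$J = -14$ ($J = -2 - 12 = -14$)
$A{\left(p \right)} = -1 + p$
$- 185 A{\left(\left(J + f\right) k{\left(-2 \right)} \right)} = - 185 \left(-1 + \left(-14 - 48\right) 1\right) = - 185 \left(-1 - 62\right) = \left(-185\right) \left(-63\right) = 11655$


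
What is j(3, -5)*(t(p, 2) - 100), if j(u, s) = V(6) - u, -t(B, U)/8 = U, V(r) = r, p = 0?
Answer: -348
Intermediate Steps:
t(B, U) = -8*U
j(u, s) = 6 - u
j(3, -5)*(t(p, 2) - 100) = (6 - 1*3)*(-8*2 - 100) = (6 - 3)*(-16 - 100) = 3*(-116) = -348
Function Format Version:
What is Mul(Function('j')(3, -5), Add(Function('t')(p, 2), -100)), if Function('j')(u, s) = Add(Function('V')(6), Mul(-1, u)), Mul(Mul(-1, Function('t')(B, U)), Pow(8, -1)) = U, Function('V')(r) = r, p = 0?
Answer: -348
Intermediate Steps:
Function('t')(B, U) = Mul(-8, U)
Function('j')(u, s) = Add(6, Mul(-1, u))
Mul(Function('j')(3, -5), Add(Function('t')(p, 2), -100)) = Mul(Add(6, Mul(-1, 3)), Add(Mul(-8, 2), -100)) = Mul(Add(6, -3), Add(-16, -100)) = Mul(3, -116) = -348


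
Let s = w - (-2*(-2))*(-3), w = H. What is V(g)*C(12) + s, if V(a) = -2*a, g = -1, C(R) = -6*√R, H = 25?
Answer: 37 - 24*√3 ≈ -4.5692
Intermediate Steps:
w = 25
s = 37 (s = 25 - (-2*(-2))*(-3) = 25 - 4*(-3) = 25 - 1*(-12) = 25 + 12 = 37)
V(g)*C(12) + s = (-2*(-1))*(-12*√3) + 37 = 2*(-12*√3) + 37 = -24*√3 + 37 = 37 - 24*√3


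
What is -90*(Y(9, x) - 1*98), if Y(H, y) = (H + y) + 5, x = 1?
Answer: 7470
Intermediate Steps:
Y(H, y) = 5 + H + y
-90*(Y(9, x) - 1*98) = -90*((5 + 9 + 1) - 1*98) = -90*(15 - 98) = -90*(-83) = 7470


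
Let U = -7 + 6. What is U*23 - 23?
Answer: -46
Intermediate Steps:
U = -1
U*23 - 23 = -1*23 - 23 = -23 - 23 = -46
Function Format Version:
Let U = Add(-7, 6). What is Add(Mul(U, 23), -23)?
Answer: -46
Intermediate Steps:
U = -1
Add(Mul(U, 23), -23) = Add(Mul(-1, 23), -23) = Add(-23, -23) = -46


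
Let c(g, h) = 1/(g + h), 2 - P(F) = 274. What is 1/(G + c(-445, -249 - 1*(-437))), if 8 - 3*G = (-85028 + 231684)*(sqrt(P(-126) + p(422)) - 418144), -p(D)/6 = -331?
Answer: 12151033170445071/248380588926178793358561305 + 29059446432*sqrt(1714)/248380588926178793358561305 ≈ 4.8926e-11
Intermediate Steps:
p(D) = 1986 (p(D) = -6*(-331) = 1986)
P(F) = -272 (P(F) = 2 - 1*274 = 2 - 274 = -272)
G = 20441108824 - 146656*sqrt(1714)/3 (G = 8/3 - (-85028 + 231684)*(sqrt(-272 + 1986) - 418144)/3 = 8/3 - 146656*(sqrt(1714) - 418144)/3 = 8/3 - 146656*(-418144 + sqrt(1714))/3 = 8/3 - (-61323326464 + 146656*sqrt(1714))/3 = 8/3 + (61323326464/3 - 146656*sqrt(1714)/3) = 20441108824 - 146656*sqrt(1714)/3 ≈ 2.0439e+10)
1/(G + c(-445, -249 - 1*(-437))) = 1/((20441108824 - 146656*sqrt(1714)/3) + 1/(-445 + (-249 - 1*(-437)))) = 1/((20441108824 - 146656*sqrt(1714)/3) + 1/(-445 + (-249 + 437))) = 1/((20441108824 - 146656*sqrt(1714)/3) + 1/(-445 + 188)) = 1/((20441108824 - 146656*sqrt(1714)/3) + 1/(-257)) = 1/((20441108824 - 146656*sqrt(1714)/3) - 1/257) = 1/(5253364967767/257 - 146656*sqrt(1714)/3)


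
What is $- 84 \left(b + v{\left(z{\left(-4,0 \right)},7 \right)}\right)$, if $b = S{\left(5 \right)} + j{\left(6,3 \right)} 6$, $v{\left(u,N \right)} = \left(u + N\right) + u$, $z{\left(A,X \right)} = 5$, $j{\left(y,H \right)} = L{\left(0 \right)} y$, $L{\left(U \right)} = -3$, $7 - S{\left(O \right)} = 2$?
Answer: $7224$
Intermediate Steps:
$S{\left(O \right)} = 5$ ($S{\left(O \right)} = 7 - 2 = 5$)
$j{\left(y,H \right)} = - 3 y$
$v{\left(u,N \right)} = N + 2 u$ ($v{\left(u,N \right)} = \left(N + u\right) + u = N + 2 u$)
$b = -103$ ($b = 5 + \left(-3\right) 6 \cdot 6 = 5 - 108 = -103$)
$- 84 \left(b + v{\left(z{\left(-4,0 \right)},7 \right)}\right) = - 84 \left(-103 + \left(7 + 2 \cdot 5\right)\right) = - 84 \left(-103 + \left(7 + 10\right)\right) = - 84 \left(-103 + 17\right) = \left(-84\right) \left(-86\right) = 7224$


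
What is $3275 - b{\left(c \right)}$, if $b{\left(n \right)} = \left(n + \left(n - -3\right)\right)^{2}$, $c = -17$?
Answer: $2314$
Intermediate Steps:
$b{\left(n \right)} = \left(3 + 2 n\right)^{2}$ ($b{\left(n \right)} = \left(n + \left(n + 3\right)\right)^{2} = \left(n + \left(3 + n\right)\right)^{2} = \left(3 + 2 n\right)^{2}$)
$3275 - b{\left(c \right)} = 3275 - \left(3 + 2 \left(-17\right)\right)^{2} = 3275 - \left(3 - 34\right)^{2} = 3275 - \left(-31\right)^{2} = 3275 - 961 = 2314$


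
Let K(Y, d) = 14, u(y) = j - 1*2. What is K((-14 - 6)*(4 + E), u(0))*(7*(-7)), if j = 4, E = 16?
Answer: -686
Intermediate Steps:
u(y) = 2 (u(y) = 4 - 1*2 = 4 - 2 = 2)
K((-14 - 6)*(4 + E), u(0))*(7*(-7)) = 14*(7*(-7)) = 14*(-49) = -686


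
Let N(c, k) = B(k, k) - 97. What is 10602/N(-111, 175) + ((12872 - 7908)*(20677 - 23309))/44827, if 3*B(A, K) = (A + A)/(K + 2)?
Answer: -920739750410/2293214839 ≈ -401.51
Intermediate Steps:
B(A, K) = 2*A/(3*(2 + K)) (B(A, K) = ((A + A)/(K + 2))/3 = ((2*A)/(2 + K))/3 = (2*A/(2 + K))/3 = 2*A/(3*(2 + K)))
N(c, k) = -97 + 2*k/(3*(2 + k)) (N(c, k) = 2*k/(3*(2 + k)) - 97 = -97 + 2*k/(3*(2 + k)))
10602/N(-111, 175) + ((12872 - 7908)*(20677 - 23309))/44827 = 10602/(((-582 - 289*175)/(3*(2 + 175)))) + ((12872 - 7908)*(20677 - 23309))/44827 = 10602/(((⅓)*(-582 - 50575)/177)) + (4964*(-2632))*(1/44827) = 10602/(((⅓)*(1/177)*(-51157))) - 13065248*1/44827 = 10602/(-51157/531) - 13065248/44827 = 10602*(-531/51157) - 13065248/44827 = -5629662/51157 - 13065248/44827 = -920739750410/2293214839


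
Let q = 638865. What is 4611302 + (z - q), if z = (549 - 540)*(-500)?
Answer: 3967937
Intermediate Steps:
z = -4500 (z = 9*(-500) = -4500)
4611302 + (z - q) = 4611302 + (-4500 - 1*638865) = 4611302 + (-4500 - 638865) = 4611302 - 643365 = 3967937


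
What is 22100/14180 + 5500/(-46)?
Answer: -1924335/16307 ≈ -118.01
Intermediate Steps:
22100/14180 + 5500/(-46) = 22100*(1/14180) + 5500*(-1/46) = 1105/709 - 2750/23 = -1924335/16307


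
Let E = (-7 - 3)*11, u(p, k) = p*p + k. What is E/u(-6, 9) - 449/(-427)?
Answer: -5353/3843 ≈ -1.3929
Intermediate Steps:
u(p, k) = k + p² (u(p, k) = p² + k = k + p²)
E = -110 (E = -10*11 = -110)
E/u(-6, 9) - 449/(-427) = -110/(9 + (-6)²) - 449/(-427) = -110/(9 + 36) - 449*(-1/427) = -110/45 + 449/427 = -110*1/45 + 449/427 = -22/9 + 449/427 = -5353/3843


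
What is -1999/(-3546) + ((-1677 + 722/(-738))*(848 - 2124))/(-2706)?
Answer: -14139283291/17882478 ≈ -790.68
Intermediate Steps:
-1999/(-3546) + ((-1677 + 722/(-738))*(848 - 2124))/(-2706) = -1999*(-1/3546) + ((-1677 + 722*(-1/738))*(-1276))*(-1/2706) = 1999/3546 + ((-1677 - 361/369)*(-1276))*(-1/2706) = 1999/3546 - 619174/369*(-1276)*(-1/2706) = 1999/3546 + (790066024/369)*(-1/2706) = 1999/3546 - 35912092/45387 = -14139283291/17882478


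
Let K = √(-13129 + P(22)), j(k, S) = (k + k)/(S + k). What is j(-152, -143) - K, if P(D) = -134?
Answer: 304/295 - I*√13263 ≈ 1.0305 - 115.17*I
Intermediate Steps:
j(k, S) = 2*k/(S + k) (j(k, S) = (2*k)/(S + k) = 2*k/(S + k))
K = I*√13263 (K = √(-13129 - 134) = √(-13263) = I*√13263 ≈ 115.17*I)
j(-152, -143) - K = 2*(-152)/(-143 - 152) - I*√13263 = 2*(-152)/(-295) - I*√13263 = 2*(-152)*(-1/295) - I*√13263 = 304/295 - I*√13263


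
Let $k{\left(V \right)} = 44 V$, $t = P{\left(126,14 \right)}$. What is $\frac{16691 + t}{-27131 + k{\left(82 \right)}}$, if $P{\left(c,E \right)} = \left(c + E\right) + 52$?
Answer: $- \frac{16883}{23523} \approx -0.71772$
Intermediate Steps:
$P{\left(c,E \right)} = 52 + E + c$ ($P{\left(c,E \right)} = \left(E + c\right) + 52 = 52 + E + c$)
$t = 192$ ($t = 52 + 14 + 126 = 192$)
$\frac{16691 + t}{-27131 + k{\left(82 \right)}} = \frac{16691 + 192}{-27131 + 44 \cdot 82} = \frac{16883}{-27131 + 3608} = \frac{16883}{-23523} = 16883 \left(- \frac{1}{23523}\right) = - \frac{16883}{23523}$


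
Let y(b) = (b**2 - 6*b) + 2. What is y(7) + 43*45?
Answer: 1944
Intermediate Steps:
y(b) = 2 + b**2 - 6*b
y(7) + 43*45 = (2 + 7**2 - 6*7) + 43*45 = (2 + 49 - 42) + 1935 = 9 + 1935 = 1944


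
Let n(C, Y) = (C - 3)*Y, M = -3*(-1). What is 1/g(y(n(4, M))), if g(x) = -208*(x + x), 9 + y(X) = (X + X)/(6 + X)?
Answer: 3/10400 ≈ 0.00028846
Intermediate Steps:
M = 3
n(C, Y) = Y*(-3 + C) (n(C, Y) = (-3 + C)*Y = Y*(-3 + C))
y(X) = -9 + 2*X/(6 + X) (y(X) = -9 + (X + X)/(6 + X) = -9 + (2*X)/(6 + X) = -9 + 2*X/(6 + X))
g(x) = -416*x
1/g(y(n(4, M))) = 1/(-416*(-54 - 21*(-3 + 4))/(6 + 3*(-3 + 4))) = 1/(-416*(-54 - 21)/(6 + 3*1)) = 1/(-416*(-54 - 7*3)/(6 + 3)) = 1/(-416*(-54 - 21)/9) = 1/(-416*(-75)/9) = 1/(-416*(-25/3)) = 1/(10400/3) = 3/10400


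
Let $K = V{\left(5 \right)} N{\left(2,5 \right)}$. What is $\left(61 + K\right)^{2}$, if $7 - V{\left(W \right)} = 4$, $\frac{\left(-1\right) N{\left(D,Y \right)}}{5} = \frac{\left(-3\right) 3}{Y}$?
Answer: $7744$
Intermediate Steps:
$N{\left(D,Y \right)} = \frac{45}{Y}$ ($N{\left(D,Y \right)} = - 5 \frac{\left(-3\right) 3}{Y} = - 5 \left(- \frac{9}{Y}\right) = \frac{45}{Y}$)
$V{\left(W \right)} = 3$ ($V{\left(W \right)} = 7 - 4 = 3$)
$K = 27$ ($K = 3 \cdot \frac{45}{5} = 3 \cdot 45 \cdot \frac{1}{5} = 3 \cdot 9 = 27$)
$\left(61 + K\right)^{2} = \left(61 + 27\right)^{2} = 88^{2} = 7744$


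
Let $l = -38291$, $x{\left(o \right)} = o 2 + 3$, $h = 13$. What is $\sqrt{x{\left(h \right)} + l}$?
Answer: $i \sqrt{38262} \approx 195.61 i$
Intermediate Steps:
$x{\left(o \right)} = 3 + 2 o$ ($x{\left(o \right)} = 2 o + 3 = 3 + 2 o$)
$\sqrt{x{\left(h \right)} + l} = \sqrt{\left(3 + 2 \cdot 13\right) - 38291} = \sqrt{\left(3 + 26\right) - 38291} = \sqrt{29 - 38291} = \sqrt{-38262} = i \sqrt{38262}$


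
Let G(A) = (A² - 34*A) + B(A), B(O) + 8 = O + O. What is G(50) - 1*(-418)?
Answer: 1310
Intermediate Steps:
B(O) = -8 + 2*O (B(O) = -8 + (O + O) = -8 + 2*O)
G(A) = -8 + A² - 32*A (G(A) = (A² - 34*A) + (-8 + 2*A) = -8 + A² - 32*A)
G(50) - 1*(-418) = (-8 + 50² - 32*50) - 1*(-418) = (-8 + 2500 - 1600) + 418 = 892 + 418 = 1310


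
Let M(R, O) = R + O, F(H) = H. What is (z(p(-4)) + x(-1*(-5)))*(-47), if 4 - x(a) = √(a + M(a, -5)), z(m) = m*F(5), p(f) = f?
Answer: 752 + 47*√5 ≈ 857.10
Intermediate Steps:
M(R, O) = O + R
z(m) = 5*m (z(m) = m*5 = 5*m)
x(a) = 4 - √(-5 + 2*a) (x(a) = 4 - √(a + (-5 + a)) = 4 - √(-5 + 2*a))
(z(p(-4)) + x(-1*(-5)))*(-47) = (5*(-4) + (4 - √(-5 + 2*(-1*(-5)))))*(-47) = (-20 + (4 - √(-5 + 2*5)))*(-47) = (-20 + (4 - √(-5 + 10)))*(-47) = (-20 + (4 - √5))*(-47) = (-16 - √5)*(-47) = 752 + 47*√5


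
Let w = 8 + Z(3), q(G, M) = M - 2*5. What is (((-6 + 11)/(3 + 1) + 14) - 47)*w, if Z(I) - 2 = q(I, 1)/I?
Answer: -889/4 ≈ -222.25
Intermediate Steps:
q(G, M) = -10 + M (q(G, M) = M - 10 = -10 + M)
Z(I) = 2 - 9/I (Z(I) = 2 + (-10 + 1)/I = 2 - 9/I)
w = 7 (w = 8 + (2 - 9/3) = 8 + (2 - 9*1/3) = 8 + (2 - 3) = 8 - 1 = 7)
(((-6 + 11)/(3 + 1) + 14) - 47)*w = (((-6 + 11)/(3 + 1) + 14) - 47)*7 = ((5/4 + 14) - 47)*7 = (61/4 - 47)*7 = -127/4*7 = -889/4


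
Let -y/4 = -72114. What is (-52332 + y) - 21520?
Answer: 214604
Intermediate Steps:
y = 288456 (y = -4*(-72114) = 288456)
(-52332 + y) - 21520 = (-52332 + 288456) - 21520 = 236124 - 21520 = 214604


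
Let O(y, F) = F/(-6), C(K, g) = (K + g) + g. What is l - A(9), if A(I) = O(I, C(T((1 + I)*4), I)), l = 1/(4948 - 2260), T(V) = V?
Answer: 25985/2688 ≈ 9.6670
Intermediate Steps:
l = 1/2688 ≈ 0.00037202
C(K, g) = K + 2*g
O(y, F) = -F/6 (O(y, F) = F*(-1/6) = -F/6)
A(I) = -2/3 - I (A(I) = -((1 + I)*4 + 2*I)/6 = -((4 + 4*I) + 2*I)/6 = -(4 + 6*I)/6 = -2/3 - I)
l - A(9) = 1/2688 - (-2/3 - 1*9) = 1/2688 - (-2/3 - 9) = 1/2688 - 1*(-29/3) = 1/2688 + 29/3 = 25985/2688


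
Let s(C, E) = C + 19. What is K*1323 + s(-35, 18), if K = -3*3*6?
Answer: -71458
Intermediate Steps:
s(C, E) = 19 + C
K = -54 (K = -9*6 = -54)
K*1323 + s(-35, 18) = -54*1323 + (19 - 35) = -71442 - 16 = -71458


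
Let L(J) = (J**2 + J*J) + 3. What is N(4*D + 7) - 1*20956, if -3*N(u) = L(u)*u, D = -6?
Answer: -52991/3 ≈ -17664.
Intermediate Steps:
L(J) = 3 + 2*J**2 (L(J) = (J**2 + J**2) + 3 = 2*J**2 + 3 = 3 + 2*J**2)
N(u) = -u*(3 + 2*u**2)/3 (N(u) = -(3 + 2*u**2)*u/3 = -u*(3 + 2*u**2)/3)
N(4*D + 7) - 1*20956 = (-(4*(-6) + 7) - 2*(4*(-6) + 7)**3/3) - 1*20956 = (-(-24 + 7) - 2*(-24 + 7)**3/3) - 20956 = (-1*(-17) - 2/3*(-17)**3) - 20956 = (17 - 2/3*(-4913)) - 20956 = (17 + 9826/3) - 20956 = 9877/3 - 20956 = -52991/3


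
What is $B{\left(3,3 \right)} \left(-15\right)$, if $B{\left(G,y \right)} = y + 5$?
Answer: $-120$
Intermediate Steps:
$B{\left(G,y \right)} = 5 + y$
$B{\left(3,3 \right)} \left(-15\right) = \left(5 + 3\right) \left(-15\right) = 8 \left(-15\right) = -120$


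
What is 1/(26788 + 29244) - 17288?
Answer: -968681215/56032 ≈ -17288.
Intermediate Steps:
1/(26788 + 29244) - 17288 = 1/56032 - 17288 = -968681215/56032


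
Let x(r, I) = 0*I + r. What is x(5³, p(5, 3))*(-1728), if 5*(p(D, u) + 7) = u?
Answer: -216000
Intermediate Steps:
p(D, u) = -7 + u/5
x(r, I) = r (x(r, I) = 0 + r = r)
x(5³, p(5, 3))*(-1728) = 5³*(-1728) = 125*(-1728) = -216000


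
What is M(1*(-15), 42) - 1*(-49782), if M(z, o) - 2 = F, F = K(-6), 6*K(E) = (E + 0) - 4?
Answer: 149347/3 ≈ 49782.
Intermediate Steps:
K(E) = -2/3 + E/6 (K(E) = ((E + 0) - 4)/6 = (E - 4)/6 = (-4 + E)/6 = -2/3 + E/6)
F = -5/3 (F = -2/3 + (1/6)*(-6) = -2/3 - 1 = -5/3 ≈ -1.6667)
M(z, o) = 1/3 (M(z, o) = 2 - 5/3 = 1/3)
M(1*(-15), 42) - 1*(-49782) = 1/3 - 1*(-49782) = 1/3 + 49782 = 149347/3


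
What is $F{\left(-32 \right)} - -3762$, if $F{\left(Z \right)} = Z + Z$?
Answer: $3698$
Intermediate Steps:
$F{\left(Z \right)} = 2 Z$
$F{\left(-32 \right)} - -3762 = 2 \left(-32\right) - -3762 = -64 + 3762 = 3698$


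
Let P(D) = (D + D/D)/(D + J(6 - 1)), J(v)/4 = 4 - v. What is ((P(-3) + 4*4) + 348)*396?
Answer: 1009800/7 ≈ 1.4426e+5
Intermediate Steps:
J(v) = 16 - 4*v (J(v) = 4*(4 - v) = 16 - 4*v)
P(D) = (1 + D)/(-4 + D) (P(D) = (D + D/D)/(D + (16 - 4*(6 - 1))) = (D + 1)/(D + (16 - 4*5)) = (1 + D)/(D + (16 - 20)) = (1 + D)/(D - 4) = (1 + D)/(-4 + D))
((P(-3) + 4*4) + 348)*396 = (((1 - 3)/(-4 - 3) + 4*4) + 348)*396 = ((-2/(-7) + 16) + 348)*396 = ((-⅐*(-2) + 16) + 348)*396 = ((2/7 + 16) + 348)*396 = (114/7 + 348)*396 = (2550/7)*396 = 1009800/7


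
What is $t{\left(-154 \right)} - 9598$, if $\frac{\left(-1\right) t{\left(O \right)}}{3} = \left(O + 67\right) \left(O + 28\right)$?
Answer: $-42484$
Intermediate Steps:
$t{\left(O \right)} = - 3 \left(28 + O\right) \left(67 + O\right)$ ($t{\left(O \right)} = - 3 \left(O + 67\right) \left(O + 28\right) = - 3 \left(67 + O\right) \left(28 + O\right) = - 3 \left(28 + O\right) \left(67 + O\right)$)
$t{\left(-154 \right)} - 9598 = \left(-5628 - -43890 - 3 \left(-154\right)^{2}\right) - 9598 = \left(-5628 + 43890 - 71148\right) - 9598 = -32886 - 9598 = -42484$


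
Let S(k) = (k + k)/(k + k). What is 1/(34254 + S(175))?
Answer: 1/34255 ≈ 2.9193e-5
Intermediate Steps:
S(k) = 1 (S(k) = (2*k)/((2*k)) = (2*k)*(1/(2*k)) = 1)
1/(34254 + S(175)) = 1/(34254 + 1) = 1/34255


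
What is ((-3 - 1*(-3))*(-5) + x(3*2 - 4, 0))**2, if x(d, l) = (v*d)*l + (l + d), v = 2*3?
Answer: 4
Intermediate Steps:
v = 6
x(d, l) = d + l + 6*d*l (x(d, l) = (6*d)*l + (l + d) = 6*d*l + (d + l) = d + l + 6*d*l)
((-3 - 1*(-3))*(-5) + x(3*2 - 4, 0))**2 = ((-3 - 1*(-3))*(-5) + ((3*2 - 4) + 0 + 6*(3*2 - 4)*0))**2 = ((-3 + 3)*(-5) + ((6 - 4) + 0 + 6*(6 - 4)*0))**2 = (0*(-5) + (2 + 0 + 6*2*0))**2 = (0 + (2 + 0 + 0))**2 = (0 + 2)**2 = 2**2 = 4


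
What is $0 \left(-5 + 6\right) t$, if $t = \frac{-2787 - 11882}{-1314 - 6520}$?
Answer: $0$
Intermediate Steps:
$t = \frac{14669}{7834}$ ($t = - \frac{14669}{-7834} = \left(-14669\right) \left(- \frac{1}{7834}\right) = \frac{14669}{7834} \approx 1.8725$)
$0 \left(-5 + 6\right) t = 0 \left(-5 + 6\right) \frac{14669}{7834} = 0 \cdot 1 \cdot \frac{14669}{7834} = 0 \cdot \frac{14669}{7834} = 0$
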